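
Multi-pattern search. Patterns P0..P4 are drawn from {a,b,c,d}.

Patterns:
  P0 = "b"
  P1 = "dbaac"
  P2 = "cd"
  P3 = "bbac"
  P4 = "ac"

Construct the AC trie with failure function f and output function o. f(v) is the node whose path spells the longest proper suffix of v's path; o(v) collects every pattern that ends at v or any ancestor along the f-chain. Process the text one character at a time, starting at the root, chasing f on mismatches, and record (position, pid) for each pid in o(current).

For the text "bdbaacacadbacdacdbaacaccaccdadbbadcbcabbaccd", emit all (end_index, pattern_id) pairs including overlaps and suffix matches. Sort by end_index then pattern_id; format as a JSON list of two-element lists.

Build:
Trie nodes:
  0='ε' goto a→12 b→1 c→7 d→2
  1='b' goto b→9  [P0 ends]
  2='d' goto b→3
  3='db' goto a→4
  4='dba' goto a→5
  5='dbaa' goto c→6
  6='dbaac' goto ·  [P1 ends]
  7='c' goto d→8
  8='cd' goto ·  [P2 ends]
  9='bb' goto a→10
  10='bba' goto c→11
  11='bbac' goto ·  [P3 ends]
  12='a' goto c→13
  13='ac' goto ·  [P4 ends]

Failure links (BFS by depth):
  fail(1) 'b': from fail(0)=0 chase 'b': 0 ⇒ 0;  out={0}∪out(0)={0}
  fail(2) 'd': from fail(0)=0 chase 'd': 0 ⇒ 0;  out=∅∪out(0)=∅
  fail(7) 'c': from fail(0)=0 chase 'c': 0 ⇒ 0;  out=∅∪out(0)=∅
  fail(12) 'a': from fail(0)=0 chase 'a': 0 ⇒ 0;  out=∅∪out(0)=∅
  fail(3) 'db': from fail(2)=0 chase 'b': 0 ⇒ 1;  out=∅∪out(1)={0}
  fail(8) 'cd': from fail(7)=0 chase 'd': 0 ⇒ 2;  out={2}∪out(2)={2}
  fail(9) 'bb': from fail(1)=0 chase 'b': 0 ⇒ 1;  out=∅∪out(1)={0}
  fail(13) 'ac': from fail(12)=0 chase 'c': 0 ⇒ 7;  out={4}∪out(7)={4}
  fail(4) 'dba': from fail(3)=1 chase 'a': 1→0 ⇒ 12;  out=∅∪out(12)=∅
  fail(10) 'bba': from fail(9)=1 chase 'a': 1→0 ⇒ 12;  out=∅∪out(12)=∅
  fail(5) 'dbaa': from fail(4)=12 chase 'a': 12→0 ⇒ 12;  out=∅∪out(12)=∅
  fail(11) 'bbac': from fail(10)=12 chase 'c': 12 ⇒ 13;  out={3}∪out(13)={3,4}
  fail(6) 'dbaac': from fail(5)=12 chase 'c': 12 ⇒ 13;  out={1}∪out(13)={1,4}

Run:
i=0 'b': node 0→1  ** P0@[0:0]
i=1 'd': node 1→2 (fail-walked)
i=2 'b': node 2→3  ** P0@[2:2]
i=3 'a': node 3→4
i=4 'a': node 4→5
i=5 'c': node 5→6  ** P1@[1:5],P4@[4:5]
i=6 'a': node 6→12 (fail-walked)
i=7 'c': node 12→13  ** P4@[6:7]
i=8 'a': node 13→12 (fail-walked)
i=9 'd': node 12→2 (fail-walked)
i=10 'b': node 2→3  ** P0@[10:10]
i=11 'a': node 3→4
i=12 'c': node 4→13 (fail-walked)  ** P4@[11:12]
i=13 'd': node 13→8 (fail-walked)  ** P2@[12:13]
i=14 'a': node 8→12 (fail-walked)
i=15 'c': node 12→13  ** P4@[14:15]
i=16 'd': node 13→8 (fail-walked)  ** P2@[15:16]
i=17 'b': node 8→3 (fail-walked)  ** P0@[17:17]
i=18 'a': node 3→4
i=19 'a': node 4→5
i=20 'c': node 5→6  ** P1@[16:20],P4@[19:20]
i=21 'a': node 6→12 (fail-walked)
i=22 'c': node 12→13  ** P4@[21:22]
i=23 'c': node 13→7 (fail-walked)
i=24 'a': node 7→12 (fail-walked)
i=25 'c': node 12→13  ** P4@[24:25]
i=26 'c': node 13→7 (fail-walked)
i=27 'd': node 7→8  ** P2@[26:27]
i=28 'a': node 8→12 (fail-walked)
i=29 'd': node 12→2 (fail-walked)
i=30 'b': node 2→3  ** P0@[30:30]
i=31 'b': node 3→9 (fail-walked)  ** P0@[31:31]
i=32 'a': node 9→10
i=33 'd': node 10→2 (fail-walked)
i=34 'c': node 2→7 (fail-walked)
i=35 'b': node 7→1 (fail-walked)  ** P0@[35:35]
i=36 'c': node 1→7 (fail-walked)
i=37 'a': node 7→12 (fail-walked)
i=38 'b': node 12→1 (fail-walked)  ** P0@[38:38]
i=39 'b': node 1→9  ** P0@[39:39]
i=40 'a': node 9→10
i=41 'c': node 10→11  ** P3@[38:41],P4@[40:41]
i=42 'c': node 11→7 (fail-walked)
i=43 'd': node 7→8  ** P2@[42:43]

All matches (sorted): [[0,0],[2,0],[5,1],[5,4],[7,4],[10,0],[12,4],[13,2],[15,4],[16,2],[17,0],[20,1],[20,4],[22,4],[25,4],[27,2],[30,0],[31,0],[35,0],[38,0],[39,0],[41,3],[41,4],[43,2]]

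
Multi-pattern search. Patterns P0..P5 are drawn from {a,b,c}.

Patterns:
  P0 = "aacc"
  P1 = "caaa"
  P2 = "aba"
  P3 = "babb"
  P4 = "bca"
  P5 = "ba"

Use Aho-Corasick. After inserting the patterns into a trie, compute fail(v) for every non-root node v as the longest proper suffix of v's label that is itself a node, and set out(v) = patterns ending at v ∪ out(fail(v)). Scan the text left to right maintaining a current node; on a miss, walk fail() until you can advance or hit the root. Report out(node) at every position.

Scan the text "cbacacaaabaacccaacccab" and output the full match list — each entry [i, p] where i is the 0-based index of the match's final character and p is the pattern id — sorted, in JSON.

Build automaton:
Trie (insert patterns):
  0='ε' goto a→1 b→11 c→5
  1='a' goto a→2 b→9
  2='aa' goto c→3
  3='aac' goto c→4
  4='aacc' goto ·  ←P0
  5='c' goto a→6
  6='ca' goto a→7
  7='caa' goto a→8
  8='caaa' goto ·  ←P1
  9='ab' goto a→10
  10='aba' goto ·  ←P2
  11='b' goto a→12 c→15
  12='ba' goto b→13  ←P5
  13='bab' goto b→14
  14='babb' goto ·  ←P3
  15='bc' goto a→16
  16='bca' goto ·  ←P4

Failure links (BFS by depth):
  fail(1) 'a': from fail(0)=0 chase 'a': 0 ⇒ 0;  out=∅∪out(0)=∅
  fail(5) 'c': from fail(0)=0 chase 'c': 0 ⇒ 0;  out=∅∪out(0)=∅
  fail(11) 'b': from fail(0)=0 chase 'b': 0 ⇒ 0;  out=∅∪out(0)=∅
  fail(2) 'aa': from fail(1)=0 chase 'a': 0 ⇒ 1;  out=∅∪out(1)=∅
  fail(6) 'ca': from fail(5)=0 chase 'a': 0 ⇒ 1;  out=∅∪out(1)=∅
  fail(9) 'ab': from fail(1)=0 chase 'b': 0 ⇒ 11;  out=∅∪out(11)=∅
  fail(12) 'ba': from fail(11)=0 chase 'a': 0 ⇒ 1;  out={5}∪out(1)={5}
  fail(15) 'bc': from fail(11)=0 chase 'c': 0 ⇒ 5;  out=∅∪out(5)=∅
  fail(3) 'aac': from fail(2)=1 chase 'c': 1→0 ⇒ 5;  out=∅∪out(5)=∅
  fail(7) 'caa': from fail(6)=1 chase 'a': 1 ⇒ 2;  out=∅∪out(2)=∅
  fail(10) 'aba': from fail(9)=11 chase 'a': 11 ⇒ 12;  out={2}∪out(12)={2,5}
  fail(13) 'bab': from fail(12)=1 chase 'b': 1 ⇒ 9;  out=∅∪out(9)=∅
  fail(16) 'bca': from fail(15)=5 chase 'a': 5 ⇒ 6;  out={4}∪out(6)={4}
  fail(4) 'aacc': from fail(3)=5 chase 'c': 5→0 ⇒ 5;  out={0}∪out(5)={0}
  fail(8) 'caaa': from fail(7)=2 chase 'a': 2→1 ⇒ 2;  out={1}∪out(2)={1}
  fail(14) 'babb': from fail(13)=9 chase 'b': 9→11→0 ⇒ 11;  out={3}∪out(11)={3}

Scan:
pos 0 'c': at 5
pos 1 'b': at 11 (fail-walked)
pos 2 'a': at 12  → match P5@[1:2]
pos 3 'c': at 5 (fail-walked)
pos 4 'a': at 6
pos 5 'c': at 5 (fail-walked)
pos 6 'a': at 6
pos 7 'a': at 7
pos 8 'a': at 8  → match P1@[5:8]
pos 9 'b': at 9 (fail-walked)
pos 10 'a': at 10  → match P2@[8:10],P5@[9:10]
pos 11 'a': at 2 (fail-walked)
pos 12 'c': at 3
pos 13 'c': at 4  → match P0@[10:13]
pos 14 'c': at 5 (fail-walked)
pos 15 'a': at 6
pos 16 'a': at 7
pos 17 'c': at 3 (fail-walked)
pos 18 'c': at 4  → match P0@[15:18]
pos 19 'c': at 5 (fail-walked)
pos 20 'a': at 6
pos 21 'b': at 9 (fail-walked)

All matches (sorted): [[2,5],[8,1],[10,2],[10,5],[13,0],[18,0]]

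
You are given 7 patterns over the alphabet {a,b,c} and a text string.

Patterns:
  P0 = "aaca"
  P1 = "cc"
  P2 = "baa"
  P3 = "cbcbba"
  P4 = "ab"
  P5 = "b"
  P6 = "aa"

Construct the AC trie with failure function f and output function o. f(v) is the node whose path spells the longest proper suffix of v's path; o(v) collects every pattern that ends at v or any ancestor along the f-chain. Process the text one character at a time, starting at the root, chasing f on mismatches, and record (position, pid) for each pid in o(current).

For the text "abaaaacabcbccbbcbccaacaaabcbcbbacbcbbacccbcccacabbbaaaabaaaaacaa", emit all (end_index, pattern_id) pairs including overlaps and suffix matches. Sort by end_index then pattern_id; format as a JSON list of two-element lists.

Construct AC machine:
Trie nodes:
  n0 'ε': a→1 b→7 c→5
  n1 'a': a→2 b→15
  n2 'aa': c→3  [P6 ends]
  n3 'aac': a→4
  n4 'aaca': ·  [P0 ends]
  n5 'c': b→10 c→6
  n6 'cc': ·  [P1 ends]
  n7 'b': a→8  [P5 ends]
  n8 'ba': a→9
  n9 'baa': ·  [P2 ends]
  n10 'cb': c→11
  n11 'cbc': b→12
  n12 'cbcb': b→13
  n13 'cbcbb': a→14
  n14 'cbcbba': ·  [P3 ends]
  n15 'ab': ·  [P4 ends]

BFS fail/out derivation:
  fail(1) 'a': from fail(0)=0 chase 'a': 0 ⇒ 0;  out=∅∪out(0)=∅
  fail(5) 'c': from fail(0)=0 chase 'c': 0 ⇒ 0;  out=∅∪out(0)=∅
  fail(7) 'b': from fail(0)=0 chase 'b': 0 ⇒ 0;  out={5}∪out(0)={5}
  fail(2) 'aa': from fail(1)=0 chase 'a': 0 ⇒ 1;  out={6}∪out(1)={6}
  fail(6) 'cc': from fail(5)=0 chase 'c': 0 ⇒ 5;  out={1}∪out(5)={1}
  fail(8) 'ba': from fail(7)=0 chase 'a': 0 ⇒ 1;  out=∅∪out(1)=∅
  fail(10) 'cb': from fail(5)=0 chase 'b': 0 ⇒ 7;  out=∅∪out(7)={5}
  fail(15) 'ab': from fail(1)=0 chase 'b': 0 ⇒ 7;  out={4}∪out(7)={4,5}
  fail(3) 'aac': from fail(2)=1 chase 'c': 1→0 ⇒ 5;  out=∅∪out(5)=∅
  fail(9) 'baa': from fail(8)=1 chase 'a': 1 ⇒ 2;  out={2}∪out(2)={2,6}
  fail(11) 'cbc': from fail(10)=7 chase 'c': 7→0 ⇒ 5;  out=∅∪out(5)=∅
  fail(4) 'aaca': from fail(3)=5 chase 'a': 5→0 ⇒ 1;  out={0}∪out(1)={0}
  fail(12) 'cbcb': from fail(11)=5 chase 'b': 5 ⇒ 10;  out=∅∪out(10)={5}
  fail(13) 'cbcbb': from fail(12)=10 chase 'b': 10→7→0 ⇒ 7;  out=∅∪out(7)={5}
  fail(14) 'cbcbba': from fail(13)=7 chase 'a': 7 ⇒ 8;  out={3}∪out(8)={3}

Run:
[0] read 'a'  n0⇒n1
[1] read 'b'  n1⇒n15  ** P4@[0:1],P5@[1:1]
[2] read 'a'  n15⇒n8 ·f
[3] read 'a'  n8⇒n9  ** P2@[1:3],P6@[2:3]
[4] read 'a'  n9⇒n2 ·f  ** P6@[3:4]
[5] read 'a'  n2⇒n2 ·f  ** P6@[4:5]
[6] read 'c'  n2⇒n3
[7] read 'a'  n3⇒n4  ** P0@[4:7]
[8] read 'b'  n4⇒n15 ·f  ** P4@[7:8],P5@[8:8]
[9] read 'c'  n15⇒n5 ·f
[10] read 'b'  n5⇒n10  ** P5@[10:10]
[11] read 'c'  n10⇒n11
[12] read 'c'  n11⇒n6 ·f  ** P1@[11:12]
[13] read 'b'  n6⇒n10 ·f  ** P5@[13:13]
[14] read 'b'  n10⇒n7 ·f  ** P5@[14:14]
[15] read 'c'  n7⇒n5 ·f
[16] read 'b'  n5⇒n10  ** P5@[16:16]
[17] read 'c'  n10⇒n11
[18] read 'c'  n11⇒n6 ·f  ** P1@[17:18]
[19] read 'a'  n6⇒n1 ·f
[20] read 'a'  n1⇒n2  ** P6@[19:20]
[21] read 'c'  n2⇒n3
[22] read 'a'  n3⇒n4  ** P0@[19:22]
[23] read 'a'  n4⇒n2 ·f  ** P6@[22:23]
[24] read 'a'  n2⇒n2 ·f  ** P6@[23:24]
[25] read 'b'  n2⇒n15 ·f  ** P4@[24:25],P5@[25:25]
[26] read 'c'  n15⇒n5 ·f
[27] read 'b'  n5⇒n10  ** P5@[27:27]
[28] read 'c'  n10⇒n11
[29] read 'b'  n11⇒n12  ** P5@[29:29]
[30] read 'b'  n12⇒n13  ** P5@[30:30]
[31] read 'a'  n13⇒n14  ** P3@[26:31]
[32] read 'c'  n14⇒n5 ·f
[33] read 'b'  n5⇒n10  ** P5@[33:33]
[34] read 'c'  n10⇒n11
[35] read 'b'  n11⇒n12  ** P5@[35:35]
[36] read 'b'  n12⇒n13  ** P5@[36:36]
[37] read 'a'  n13⇒n14  ** P3@[32:37]
[38] read 'c'  n14⇒n5 ·f
[39] read 'c'  n5⇒n6  ** P1@[38:39]
[40] read 'c'  n6⇒n6 ·f  ** P1@[39:40]
[41] read 'b'  n6⇒n10 ·f  ** P5@[41:41]
[42] read 'c'  n10⇒n11
[43] read 'c'  n11⇒n6 ·f  ** P1@[42:43]
[44] read 'c'  n6⇒n6 ·f  ** P1@[43:44]
[45] read 'a'  n6⇒n1 ·f
[46] read 'c'  n1⇒n5 ·f
[47] read 'a'  n5⇒n1 ·f
[48] read 'b'  n1⇒n15  ** P4@[47:48],P5@[48:48]
[49] read 'b'  n15⇒n7 ·f  ** P5@[49:49]
[50] read 'b'  n7⇒n7 ·f  ** P5@[50:50]
[51] read 'a'  n7⇒n8
[52] read 'a'  n8⇒n9  ** P2@[50:52],P6@[51:52]
[53] read 'a'  n9⇒n2 ·f  ** P6@[52:53]
[54] read 'a'  n2⇒n2 ·f  ** P6@[53:54]
[55] read 'b'  n2⇒n15 ·f  ** P4@[54:55],P5@[55:55]
[56] read 'a'  n15⇒n8 ·f
[57] read 'a'  n8⇒n9  ** P2@[55:57],P6@[56:57]
[58] read 'a'  n9⇒n2 ·f  ** P6@[57:58]
[59] read 'a'  n2⇒n2 ·f  ** P6@[58:59]
[60] read 'a'  n2⇒n2 ·f  ** P6@[59:60]
[61] read 'c'  n2⇒n3
[62] read 'a'  n3⇒n4  ** P0@[59:62]
[63] read 'a'  n4⇒n2 ·f  ** P6@[62:63]

Matches: [[1,4],[1,5],[3,2],[3,6],[4,6],[5,6],[7,0],[8,4],[8,5],[10,5],[12,1],[13,5],[14,5],[16,5],[18,1],[20,6],[22,0],[23,6],[24,6],[25,4],[25,5],[27,5],[29,5],[30,5],[31,3],[33,5],[35,5],[36,5],[37,3],[39,1],[40,1],[41,5],[43,1],[44,1],[48,4],[48,5],[49,5],[50,5],[52,2],[52,6],[53,6],[54,6],[55,4],[55,5],[57,2],[57,6],[58,6],[59,6],[60,6],[62,0],[63,6]]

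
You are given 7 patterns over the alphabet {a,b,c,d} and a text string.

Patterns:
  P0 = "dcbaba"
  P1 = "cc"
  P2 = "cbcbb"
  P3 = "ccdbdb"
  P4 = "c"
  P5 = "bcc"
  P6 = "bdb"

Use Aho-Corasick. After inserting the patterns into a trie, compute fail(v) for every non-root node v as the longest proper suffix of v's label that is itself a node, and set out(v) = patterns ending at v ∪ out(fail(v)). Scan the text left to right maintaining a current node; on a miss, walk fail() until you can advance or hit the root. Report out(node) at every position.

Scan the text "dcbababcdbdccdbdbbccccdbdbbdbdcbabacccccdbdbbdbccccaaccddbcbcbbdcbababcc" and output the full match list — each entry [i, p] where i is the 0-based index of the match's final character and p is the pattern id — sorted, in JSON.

Construct AC machine:
Trie nodes:
  n0 'ε': b→17 c→7 d→1
  n1 'd': c→2
  n2 'dc': b→3
  n3 'dcb': a→4
  n4 'dcba': b→5
  n5 'dcbab': a→6
  n6 'dcbaba': ·  [P0 ends]
  n7 'c': b→9 c→8  [P4 ends]
  n8 'cc': d→13  [P1 ends]
  n9 'cb': c→10
  n10 'cbc': b→11
  n11 'cbcb': b→12
  n12 'cbcbb': ·  [P2 ends]
  n13 'ccd': b→14
  n14 'ccdb': d→15
  n15 'ccdbd': b→16
  n16 'ccdbdb': ·  [P3 ends]
  n17 'b': c→18 d→20
  n18 'bc': c→19
  n19 'bcc': ·  [P5 ends]
  n20 'bd': b→21
  n21 'bdb': ·  [P6 ends]

BFS fail/out derivation:
  fail(1) 'd': from fail(0)=0 chase 'd': 0 ⇒ 0;  out=∅∪out(0)=∅
  fail(7) 'c': from fail(0)=0 chase 'c': 0 ⇒ 0;  out={4}∪out(0)={4}
  fail(17) 'b': from fail(0)=0 chase 'b': 0 ⇒ 0;  out=∅∪out(0)=∅
  fail(2) 'dc': from fail(1)=0 chase 'c': 0 ⇒ 7;  out=∅∪out(7)={4}
  fail(8) 'cc': from fail(7)=0 chase 'c': 0 ⇒ 7;  out={1}∪out(7)={1,4}
  fail(9) 'cb': from fail(7)=0 chase 'b': 0 ⇒ 17;  out=∅∪out(17)=∅
  fail(18) 'bc': from fail(17)=0 chase 'c': 0 ⇒ 7;  out=∅∪out(7)={4}
  fail(20) 'bd': from fail(17)=0 chase 'd': 0 ⇒ 1;  out=∅∪out(1)=∅
  fail(3) 'dcb': from fail(2)=7 chase 'b': 7 ⇒ 9;  out=∅∪out(9)=∅
  fail(10) 'cbc': from fail(9)=17 chase 'c': 17 ⇒ 18;  out=∅∪out(18)={4}
  fail(13) 'ccd': from fail(8)=7 chase 'd': 7→0 ⇒ 1;  out=∅∪out(1)=∅
  fail(19) 'bcc': from fail(18)=7 chase 'c': 7 ⇒ 8;  out={5}∪out(8)={1,4,5}
  fail(21) 'bdb': from fail(20)=1 chase 'b': 1→0 ⇒ 17;  out={6}∪out(17)={6}
  fail(4) 'dcba': from fail(3)=9 chase 'a': 9→17→0 ⇒ 0;  out=∅∪out(0)=∅
  fail(11) 'cbcb': from fail(10)=18 chase 'b': 18→7 ⇒ 9;  out=∅∪out(9)=∅
  fail(14) 'ccdb': from fail(13)=1 chase 'b': 1→0 ⇒ 17;  out=∅∪out(17)=∅
  fail(5) 'dcbab': from fail(4)=0 chase 'b': 0 ⇒ 17;  out=∅∪out(17)=∅
  fail(12) 'cbcbb': from fail(11)=9 chase 'b': 9→17→0 ⇒ 17;  out={2}∪out(17)={2}
  fail(15) 'ccdbd': from fail(14)=17 chase 'd': 17 ⇒ 20;  out=∅∪out(20)=∅
  fail(6) 'dcbaba': from fail(5)=17 chase 'a': 17→0 ⇒ 0;  out={0}∪out(0)={0}
  fail(16) 'ccdbdb': from fail(15)=20 chase 'b': 20 ⇒ 21;  out={3}∪out(21)={3,6}

Run:
pos 0 'd': at 1
pos 1 'c': at 2  → match P4@[1:1]
pos 2 'b': at 3
pos 3 'a': at 4
pos 4 'b': at 5
pos 5 'a': at 6  → match P0@[0:5]
pos 6 'b': at 17 ·f
pos 7 'c': at 18  → match P4@[7:7]
pos 8 'd': at 1 ·f
pos 9 'b': at 17 ·f
pos 10 'd': at 20
pos 11 'c': at 2 ·f  → match P4@[11:11]
pos 12 'c': at 8 ·f  → match P1@[11:12],P4@[12:12]
pos 13 'd': at 13
pos 14 'b': at 14
pos 15 'd': at 15
pos 16 'b': at 16  → match P3@[11:16],P6@[14:16]
pos 17 'b': at 17 ·f
pos 18 'c': at 18  → match P4@[18:18]
pos 19 'c': at 19  → match P1@[18:19],P4@[19:19],P5@[17:19]
pos 20 'c': at 8 ·f  → match P1@[19:20],P4@[20:20]
pos 21 'c': at 8 ·f  → match P1@[20:21],P4@[21:21]
pos 22 'd': at 13
pos 23 'b': at 14
pos 24 'd': at 15
pos 25 'b': at 16  → match P3@[20:25],P6@[23:25]
pos 26 'b': at 17 ·f
pos 27 'd': at 20
pos 28 'b': at 21  → match P6@[26:28]
pos 29 'd': at 20 ·f
pos 30 'c': at 2 ·f  → match P4@[30:30]
pos 31 'b': at 3
pos 32 'a': at 4
pos 33 'b': at 5
pos 34 'a': at 6  → match P0@[29:34]
pos 35 'c': at 7 ·f  → match P4@[35:35]
pos 36 'c': at 8  → match P1@[35:36],P4@[36:36]
pos 37 'c': at 8 ·f  → match P1@[36:37],P4@[37:37]
pos 38 'c': at 8 ·f  → match P1@[37:38],P4@[38:38]
pos 39 'c': at 8 ·f  → match P1@[38:39],P4@[39:39]
pos 40 'd': at 13
pos 41 'b': at 14
pos 42 'd': at 15
pos 43 'b': at 16  → match P3@[38:43],P6@[41:43]
pos 44 'b': at 17 ·f
pos 45 'd': at 20
pos 46 'b': at 21  → match P6@[44:46]
pos 47 'c': at 18 ·f  → match P4@[47:47]
pos 48 'c': at 19  → match P1@[47:48],P4@[48:48],P5@[46:48]
pos 49 'c': at 8 ·f  → match P1@[48:49],P4@[49:49]
pos 50 'c': at 8 ·f  → match P1@[49:50],P4@[50:50]
pos 51 'a': at 0 ·f
pos 52 'a': at 0
pos 53 'c': at 7  → match P4@[53:53]
pos 54 'c': at 8  → match P1@[53:54],P4@[54:54]
pos 55 'd': at 13
pos 56 'd': at 1 ·f
pos 57 'b': at 17 ·f
pos 58 'c': at 18  → match P4@[58:58]
pos 59 'b': at 9 ·f
pos 60 'c': at 10  → match P4@[60:60]
pos 61 'b': at 11
pos 62 'b': at 12  → match P2@[58:62]
pos 63 'd': at 20 ·f
pos 64 'c': at 2 ·f  → match P4@[64:64]
pos 65 'b': at 3
pos 66 'a': at 4
pos 67 'b': at 5
pos 68 'a': at 6  → match P0@[63:68]
pos 69 'b': at 17 ·f
pos 70 'c': at 18  → match P4@[70:70]
pos 71 'c': at 19  → match P1@[70:71],P4@[71:71],P5@[69:71]

Result: [[1,4],[5,0],[7,4],[11,4],[12,1],[12,4],[16,3],[16,6],[18,4],[19,1],[19,4],[19,5],[20,1],[20,4],[21,1],[21,4],[25,3],[25,6],[28,6],[30,4],[34,0],[35,4],[36,1],[36,4],[37,1],[37,4],[38,1],[38,4],[39,1],[39,4],[43,3],[43,6],[46,6],[47,4],[48,1],[48,4],[48,5],[49,1],[49,4],[50,1],[50,4],[53,4],[54,1],[54,4],[58,4],[60,4],[62,2],[64,4],[68,0],[70,4],[71,1],[71,4],[71,5]]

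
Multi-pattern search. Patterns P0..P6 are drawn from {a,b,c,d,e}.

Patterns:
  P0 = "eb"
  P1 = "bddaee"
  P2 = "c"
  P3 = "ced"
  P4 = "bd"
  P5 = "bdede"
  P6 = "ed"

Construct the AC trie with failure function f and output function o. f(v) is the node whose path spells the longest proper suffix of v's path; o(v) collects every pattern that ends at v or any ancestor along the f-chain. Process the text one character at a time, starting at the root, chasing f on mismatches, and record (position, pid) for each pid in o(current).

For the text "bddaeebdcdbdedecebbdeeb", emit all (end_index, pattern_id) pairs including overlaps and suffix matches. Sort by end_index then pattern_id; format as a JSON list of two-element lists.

Build:
Trie (insert patterns):
  0='ε' goto b→3 c→9 e→1
  1='e' goto b→2 d→15
  2='eb' goto ·  [P0 ends]
  3='b' goto d→4
  4='bd' goto d→5 e→12  [P4 ends]
  5='bdd' goto a→6
  6='bdda' goto e→7
  7='bddae' goto e→8
  8='bddaee' goto ·  [P1 ends]
  9='c' goto e→10  [P2 ends]
  10='ce' goto d→11
  11='ced' goto ·  [P3 ends]
  12='bde' goto d→13
  13='bded' goto e→14
  14='bdede' goto ·  [P5 ends]
  15='ed' goto ·  [P6 ends]

Failure links (BFS by depth):
  n1('e'): parent n0 fail=0; on 'e' 0 → fail=0;  out ∅∪∅=∅
  n3('b'): parent n0 fail=0; on 'b' 0 → fail=0;  out ∅∪∅=∅
  n9('c'): parent n0 fail=0; on 'c' 0 → fail=0;  out {2}∪∅={2}
  n2('eb'): parent n1 fail=0; on 'b' 0 → fail=3;  out {0}∪∅={0}
  n4('bd'): parent n3 fail=0; on 'd' 0 → fail=0;  out {4}∪∅={4}
  n10('ce'): parent n9 fail=0; on 'e' 0 → fail=1;  out ∅∪∅=∅
  n15('ed'): parent n1 fail=0; on 'd' 0 → fail=0;  out {6}∪∅={6}
  n5('bdd'): parent n4 fail=0; on 'd' 0 → fail=0;  out ∅∪∅=∅
  n11('ced'): parent n10 fail=1; on 'd' 1 → fail=15;  out {3}∪{6}={3,6}
  n12('bde'): parent n4 fail=0; on 'e' 0 → fail=1;  out ∅∪∅=∅
  n6('bdda'): parent n5 fail=0; on 'a' 0 → fail=0;  out ∅∪∅=∅
  n13('bded'): parent n12 fail=1; on 'd' 1 → fail=15;  out ∅∪{6}={6}
  n7('bddae'): parent n6 fail=0; on 'e' 0 → fail=1;  out ∅∪∅=∅
  n14('bdede'): parent n13 fail=15; on 'e' 15→0 → fail=1;  out {5}∪∅={5}
  n8('bddaee'): parent n7 fail=1; on 'e' 1→0 → fail=1;  out {1}∪∅={1}

Run:
i=0 'b': node 0→3
i=1 'd': node 3→4  ** P4@[0:1]
i=2 'd': node 4→5
i=3 'a': node 5→6
i=4 'e': node 6→7
i=5 'e': node 7→8  ** P1@[0:5]
i=6 'b': node 8→2 (fail-walked)  ** P0@[5:6]
i=7 'd': node 2→4 (fail-walked)  ** P4@[6:7]
i=8 'c': node 4→9 (fail-walked)  ** P2@[8:8]
i=9 'd': node 9→0 (fail-walked)
i=10 'b': node 0→3
i=11 'd': node 3→4  ** P4@[10:11]
i=12 'e': node 4→12
i=13 'd': node 12→13  ** P6@[12:13]
i=14 'e': node 13→14  ** P5@[10:14]
i=15 'c': node 14→9 (fail-walked)  ** P2@[15:15]
i=16 'e': node 9→10
i=17 'b': node 10→2 (fail-walked)  ** P0@[16:17]
i=18 'b': node 2→3 (fail-walked)
i=19 'd': node 3→4  ** P4@[18:19]
i=20 'e': node 4→12
i=21 'e': node 12→1 (fail-walked)
i=22 'b': node 1→2  ** P0@[21:22]

Matches: [[1,4],[5,1],[6,0],[7,4],[8,2],[11,4],[13,6],[14,5],[15,2],[17,0],[19,4],[22,0]]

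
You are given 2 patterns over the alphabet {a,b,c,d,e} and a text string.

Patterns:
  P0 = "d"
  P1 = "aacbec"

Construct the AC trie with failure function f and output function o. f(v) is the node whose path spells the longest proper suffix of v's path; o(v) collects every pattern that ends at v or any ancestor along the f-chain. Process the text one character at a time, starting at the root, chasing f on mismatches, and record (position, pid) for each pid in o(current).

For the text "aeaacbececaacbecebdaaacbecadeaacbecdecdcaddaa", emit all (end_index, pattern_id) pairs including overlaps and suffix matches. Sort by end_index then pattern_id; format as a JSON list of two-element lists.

Construct AC machine:
Trie (insert patterns):
  0='ε' goto a→2 d→1
  1='d' goto ·  ←P0
  2='a' goto a→3
  3='aa' goto c→4
  4='aac' goto b→5
  5='aacb' goto e→6
  6='aacbe' goto c→7
  7='aacbec' goto ·  ←P1

BFS fail/out derivation:
  n1('d'): parent n0 fail=0; on 'd' 0 → fail=0;  out {0}∪∅={0}
  n2('a'): parent n0 fail=0; on 'a' 0 → fail=0;  out ∅∪∅=∅
  n3('aa'): parent n2 fail=0; on 'a' 0 → fail=2;  out ∅∪∅=∅
  n4('aac'): parent n3 fail=2; on 'c' 2→0 → fail=0;  out ∅∪∅=∅
  n5('aacb'): parent n4 fail=0; on 'b' 0 → fail=0;  out ∅∪∅=∅
  n6('aacbe'): parent n5 fail=0; on 'e' 0 → fail=0;  out ∅∪∅=∅
  n7('aacbec'): parent n6 fail=0; on 'c' 0 → fail=0;  out {1}∪∅={1}

Text stream:
i=0 'a': node 0→2
i=1 'e': node 2→0 ·f
i=2 'a': node 0→2
i=3 'a': node 2→3
i=4 'c': node 3→4
i=5 'b': node 4→5
i=6 'e': node 5→6
i=7 'c': node 6→7  → match P1@[2:7]
i=8 'e': node 7→0 ·f
i=9 'c': node 0→0
i=10 'a': node 0→2
i=11 'a': node 2→3
i=12 'c': node 3→4
i=13 'b': node 4→5
i=14 'e': node 5→6
i=15 'c': node 6→7  → match P1@[10:15]
i=16 'e': node 7→0 ·f
i=17 'b': node 0→0
i=18 'd': node 0→1  → match P0@[18:18]
i=19 'a': node 1→2 ·f
i=20 'a': node 2→3
i=21 'a': node 3→3 ·f
i=22 'c': node 3→4
i=23 'b': node 4→5
i=24 'e': node 5→6
i=25 'c': node 6→7  → match P1@[20:25]
i=26 'a': node 7→2 ·f
i=27 'd': node 2→1 ·f  → match P0@[27:27]
i=28 'e': node 1→0 ·f
i=29 'a': node 0→2
i=30 'a': node 2→3
i=31 'c': node 3→4
i=32 'b': node 4→5
i=33 'e': node 5→6
i=34 'c': node 6→7  → match P1@[29:34]
i=35 'd': node 7→1 ·f  → match P0@[35:35]
i=36 'e': node 1→0 ·f
i=37 'c': node 0→0
i=38 'd': node 0→1  → match P0@[38:38]
i=39 'c': node 1→0 ·f
i=40 'a': node 0→2
i=41 'd': node 2→1 ·f  → match P0@[41:41]
i=42 'd': node 1→1 ·f  → match P0@[42:42]
i=43 'a': node 1→2 ·f
i=44 'a': node 2→3

Result: [[7,1],[15,1],[18,0],[25,1],[27,0],[34,1],[35,0],[38,0],[41,0],[42,0]]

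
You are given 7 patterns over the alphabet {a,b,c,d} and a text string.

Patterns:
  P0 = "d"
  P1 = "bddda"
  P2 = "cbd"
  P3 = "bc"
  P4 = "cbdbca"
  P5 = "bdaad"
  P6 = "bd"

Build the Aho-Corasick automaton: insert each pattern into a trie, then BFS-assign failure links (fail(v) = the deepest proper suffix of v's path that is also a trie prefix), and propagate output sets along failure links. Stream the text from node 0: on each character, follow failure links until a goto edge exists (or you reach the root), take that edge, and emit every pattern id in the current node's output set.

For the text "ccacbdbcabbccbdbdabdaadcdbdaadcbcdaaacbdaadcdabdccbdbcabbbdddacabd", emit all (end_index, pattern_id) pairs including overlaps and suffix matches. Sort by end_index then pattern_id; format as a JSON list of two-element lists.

Build automaton:
Trie nodes:
  n0 'ε': b→2 c→7 d→1
  n1 'd': ·  [P0 ends]
  n2 'b': c→10 d→3
  n3 'bd': a→14 d→4  [P6 ends]
  n4 'bdd': d→5
  n5 'bddd': a→6
  n6 'bddda': ·  [P1 ends]
  n7 'c': b→8
  n8 'cb': d→9
  n9 'cbd': b→11  [P2 ends]
  n10 'bc': ·  [P3 ends]
  n11 'cbdb': c→12
  n12 'cbdbc': a→13
  n13 'cbdbca': ·  [P4 ends]
  n14 'bda': a→15
  n15 'bdaa': d→16
  n16 'bdaad': ·  [P5 ends]

Failure links (BFS by depth):
  fail(1) 'd': from fail(0)=0 chase 'd': 0 ⇒ 0;  out={0}∪out(0)={0}
  fail(2) 'b': from fail(0)=0 chase 'b': 0 ⇒ 0;  out=∅∪out(0)=∅
  fail(7) 'c': from fail(0)=0 chase 'c': 0 ⇒ 0;  out=∅∪out(0)=∅
  fail(3) 'bd': from fail(2)=0 chase 'd': 0 ⇒ 1;  out={6}∪out(1)={0,6}
  fail(8) 'cb': from fail(7)=0 chase 'b': 0 ⇒ 2;  out=∅∪out(2)=∅
  fail(10) 'bc': from fail(2)=0 chase 'c': 0 ⇒ 7;  out={3}∪out(7)={3}
  fail(4) 'bdd': from fail(3)=1 chase 'd': 1→0 ⇒ 1;  out=∅∪out(1)={0}
  fail(9) 'cbd': from fail(8)=2 chase 'd': 2 ⇒ 3;  out={2}∪out(3)={0,2,6}
  fail(14) 'bda': from fail(3)=1 chase 'a': 1→0 ⇒ 0;  out=∅∪out(0)=∅
  fail(5) 'bddd': from fail(4)=1 chase 'd': 1→0 ⇒ 1;  out=∅∪out(1)={0}
  fail(11) 'cbdb': from fail(9)=3 chase 'b': 3→1→0 ⇒ 2;  out=∅∪out(2)=∅
  fail(15) 'bdaa': from fail(14)=0 chase 'a': 0 ⇒ 0;  out=∅∪out(0)=∅
  fail(6) 'bddda': from fail(5)=1 chase 'a': 1→0 ⇒ 0;  out={1}∪out(0)={1}
  fail(12) 'cbdbc': from fail(11)=2 chase 'c': 2 ⇒ 10;  out=∅∪out(10)={3}
  fail(16) 'bdaad': from fail(15)=0 chase 'd': 0 ⇒ 1;  out={5}∪out(1)={0,5}
  fail(13) 'cbdbca': from fail(12)=10 chase 'a': 10→7→0 ⇒ 0;  out={4}∪out(0)={4}

Scan:
i=0 'c': node 0→7
i=1 'c': node 7→7 (via fail)
i=2 'a': node 7→0 (via fail)
i=3 'c': node 0→7
i=4 'b': node 7→8
i=5 'd': node 8→9  → match P0@[5:5],P2@[3:5],P6@[4:5]
i=6 'b': node 9→11
i=7 'c': node 11→12  → match P3@[6:7]
i=8 'a': node 12→13  → match P4@[3:8]
i=9 'b': node 13→2 (via fail)
i=10 'b': node 2→2 (via fail)
i=11 'c': node 2→10  → match P3@[10:11]
i=12 'c': node 10→7 (via fail)
i=13 'b': node 7→8
i=14 'd': node 8→9  → match P0@[14:14],P2@[12:14],P6@[13:14]
i=15 'b': node 9→11
i=16 'd': node 11→3 (via fail)  → match P0@[16:16],P6@[15:16]
i=17 'a': node 3→14
i=18 'b': node 14→2 (via fail)
i=19 'd': node 2→3  → match P0@[19:19],P6@[18:19]
i=20 'a': node 3→14
i=21 'a': node 14→15
i=22 'd': node 15→16  → match P0@[22:22],P5@[18:22]
i=23 'c': node 16→7 (via fail)
i=24 'd': node 7→1 (via fail)  → match P0@[24:24]
i=25 'b': node 1→2 (via fail)
i=26 'd': node 2→3  → match P0@[26:26],P6@[25:26]
i=27 'a': node 3→14
i=28 'a': node 14→15
i=29 'd': node 15→16  → match P0@[29:29],P5@[25:29]
i=30 'c': node 16→7 (via fail)
i=31 'b': node 7→8
i=32 'c': node 8→10 (via fail)  → match P3@[31:32]
i=33 'd': node 10→1 (via fail)  → match P0@[33:33]
i=34 'a': node 1→0 (via fail)
i=35 'a': node 0→0
i=36 'a': node 0→0
i=37 'c': node 0→7
i=38 'b': node 7→8
i=39 'd': node 8→9  → match P0@[39:39],P2@[37:39],P6@[38:39]
i=40 'a': node 9→14 (via fail)
i=41 'a': node 14→15
i=42 'd': node 15→16  → match P0@[42:42],P5@[38:42]
i=43 'c': node 16→7 (via fail)
i=44 'd': node 7→1 (via fail)  → match P0@[44:44]
i=45 'a': node 1→0 (via fail)
i=46 'b': node 0→2
i=47 'd': node 2→3  → match P0@[47:47],P6@[46:47]
i=48 'c': node 3→7 (via fail)
i=49 'c': node 7→7 (via fail)
i=50 'b': node 7→8
i=51 'd': node 8→9  → match P0@[51:51],P2@[49:51],P6@[50:51]
i=52 'b': node 9→11
i=53 'c': node 11→12  → match P3@[52:53]
i=54 'a': node 12→13  → match P4@[49:54]
i=55 'b': node 13→2 (via fail)
i=56 'b': node 2→2 (via fail)
i=57 'b': node 2→2 (via fail)
i=58 'd': node 2→3  → match P0@[58:58],P6@[57:58]
i=59 'd': node 3→4  → match P0@[59:59]
i=60 'd': node 4→5  → match P0@[60:60]
i=61 'a': node 5→6  → match P1@[57:61]
i=62 'c': node 6→7 (via fail)
i=63 'a': node 7→0 (via fail)
i=64 'b': node 0→2
i=65 'd': node 2→3  → match P0@[65:65],P6@[64:65]

Result: [[5,0],[5,2],[5,6],[7,3],[8,4],[11,3],[14,0],[14,2],[14,6],[16,0],[16,6],[19,0],[19,6],[22,0],[22,5],[24,0],[26,0],[26,6],[29,0],[29,5],[32,3],[33,0],[39,0],[39,2],[39,6],[42,0],[42,5],[44,0],[47,0],[47,6],[51,0],[51,2],[51,6],[53,3],[54,4],[58,0],[58,6],[59,0],[60,0],[61,1],[65,0],[65,6]]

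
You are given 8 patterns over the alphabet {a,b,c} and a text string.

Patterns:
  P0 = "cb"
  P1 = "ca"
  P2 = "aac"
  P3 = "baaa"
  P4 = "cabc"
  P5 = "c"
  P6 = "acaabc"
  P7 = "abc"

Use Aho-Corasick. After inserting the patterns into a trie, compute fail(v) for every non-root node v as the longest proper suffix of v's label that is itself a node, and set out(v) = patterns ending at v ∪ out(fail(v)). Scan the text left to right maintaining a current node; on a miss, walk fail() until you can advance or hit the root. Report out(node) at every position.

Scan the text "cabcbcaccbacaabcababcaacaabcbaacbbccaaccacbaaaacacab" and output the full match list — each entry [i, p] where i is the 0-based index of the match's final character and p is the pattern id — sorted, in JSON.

Build automaton:
Trie nodes:
  0='ε' goto a→4 b→7 c→1
  1='c' goto a→3 b→2  [P5 ends]
  2='cb' goto ·  [P0 ends]
  3='ca' goto b→11  [P1 ends]
  4='a' goto a→5 b→18 c→13
  5='aa' goto c→6
  6='aac' goto ·  [P2 ends]
  7='b' goto a→8
  8='ba' goto a→9
  9='baa' goto a→10
  10='baaa' goto ·  [P3 ends]
  11='cab' goto c→12
  12='cabc' goto ·  [P4 ends]
  13='ac' goto a→14
  14='aca' goto a→15
  15='acaa' goto b→16
  16='acaab' goto c→17
  17='acaabc' goto ·  [P6 ends]
  18='ab' goto c→19
  19='abc' goto ·  [P7 ends]

BFS fail/out derivation:
  n1('c'): parent n0 fail=0; on 'c' 0 → fail=0;  out {5}∪∅={5}
  n4('a'): parent n0 fail=0; on 'a' 0 → fail=0;  out ∅∪∅=∅
  n7('b'): parent n0 fail=0; on 'b' 0 → fail=0;  out ∅∪∅=∅
  n2('cb'): parent n1 fail=0; on 'b' 0 → fail=7;  out {0}∪∅={0}
  n3('ca'): parent n1 fail=0; on 'a' 0 → fail=4;  out {1}∪∅={1}
  n5('aa'): parent n4 fail=0; on 'a' 0 → fail=4;  out ∅∪∅=∅
  n8('ba'): parent n7 fail=0; on 'a' 0 → fail=4;  out ∅∪∅=∅
  n13('ac'): parent n4 fail=0; on 'c' 0 → fail=1;  out ∅∪{5}={5}
  n18('ab'): parent n4 fail=0; on 'b' 0 → fail=7;  out ∅∪∅=∅
  n6('aac'): parent n5 fail=4; on 'c' 4 → fail=13;  out {2}∪{5}={2,5}
  n9('baa'): parent n8 fail=4; on 'a' 4 → fail=5;  out ∅∪∅=∅
  n11('cab'): parent n3 fail=4; on 'b' 4 → fail=18;  out ∅∪∅=∅
  n14('aca'): parent n13 fail=1; on 'a' 1 → fail=3;  out ∅∪{1}={1}
  n19('abc'): parent n18 fail=7; on 'c' 7→0 → fail=1;  out {7}∪{5}={5,7}
  n10('baaa'): parent n9 fail=5; on 'a' 5→4 → fail=5;  out {3}∪∅={3}
  n12('cabc'): parent n11 fail=18; on 'c' 18 → fail=19;  out {4}∪{5,7}={4,5,7}
  n15('acaa'): parent n14 fail=3; on 'a' 3→4 → fail=5;  out ∅∪∅=∅
  n16('acaab'): parent n15 fail=5; on 'b' 5→4 → fail=18;  out ∅∪∅=∅
  n17('acaabc'): parent n16 fail=18; on 'c' 18 → fail=19;  out {6}∪{5,7}={5,6,7}

Text stream:
i=0 'c': node 0→1  ** P5@[0:0]
i=1 'a': node 1→3  ** P1@[0:1]
i=2 'b': node 3→11
i=3 'c': node 11→12  ** P4@[0:3],P5@[3:3],P7@[1:3]
i=4 'b': node 12→2 (fail-walked)  ** P0@[3:4]
i=5 'c': node 2→1 (fail-walked)  ** P5@[5:5]
i=6 'a': node 1→3  ** P1@[5:6]
i=7 'c': node 3→13 (fail-walked)  ** P5@[7:7]
i=8 'c': node 13→1 (fail-walked)  ** P5@[8:8]
i=9 'b': node 1→2  ** P0@[8:9]
i=10 'a': node 2→8 (fail-walked)
i=11 'c': node 8→13 (fail-walked)  ** P5@[11:11]
i=12 'a': node 13→14  ** P1@[11:12]
i=13 'a': node 14→15
i=14 'b': node 15→16
i=15 'c': node 16→17  ** P5@[15:15],P6@[10:15],P7@[13:15]
i=16 'a': node 17→3 (fail-walked)  ** P1@[15:16]
i=17 'b': node 3→11
i=18 'a': node 11→8 (fail-walked)
i=19 'b': node 8→18 (fail-walked)
i=20 'c': node 18→19  ** P5@[20:20],P7@[18:20]
i=21 'a': node 19→3 (fail-walked)  ** P1@[20:21]
i=22 'a': node 3→5 (fail-walked)
i=23 'c': node 5→6  ** P2@[21:23],P5@[23:23]
i=24 'a': node 6→14 (fail-walked)  ** P1@[23:24]
i=25 'a': node 14→15
i=26 'b': node 15→16
i=27 'c': node 16→17  ** P5@[27:27],P6@[22:27],P7@[25:27]
i=28 'b': node 17→2 (fail-walked)  ** P0@[27:28]
i=29 'a': node 2→8 (fail-walked)
i=30 'a': node 8→9
i=31 'c': node 9→6 (fail-walked)  ** P2@[29:31],P5@[31:31]
i=32 'b': node 6→2 (fail-walked)  ** P0@[31:32]
i=33 'b': node 2→7 (fail-walked)
i=34 'c': node 7→1 (fail-walked)  ** P5@[34:34]
i=35 'c': node 1→1 (fail-walked)  ** P5@[35:35]
i=36 'a': node 1→3  ** P1@[35:36]
i=37 'a': node 3→5 (fail-walked)
i=38 'c': node 5→6  ** P2@[36:38],P5@[38:38]
i=39 'c': node 6→1 (fail-walked)  ** P5@[39:39]
i=40 'a': node 1→3  ** P1@[39:40]
i=41 'c': node 3→13 (fail-walked)  ** P5@[41:41]
i=42 'b': node 13→2 (fail-walked)  ** P0@[41:42]
i=43 'a': node 2→8 (fail-walked)
i=44 'a': node 8→9
i=45 'a': node 9→10  ** P3@[42:45]
i=46 'a': node 10→5 (fail-walked)
i=47 'c': node 5→6  ** P2@[45:47],P5@[47:47]
i=48 'a': node 6→14 (fail-walked)  ** P1@[47:48]
i=49 'c': node 14→13 (fail-walked)  ** P5@[49:49]
i=50 'a': node 13→14  ** P1@[49:50]
i=51 'b': node 14→11 (fail-walked)

All matches (sorted): [[0,5],[1,1],[3,4],[3,5],[3,7],[4,0],[5,5],[6,1],[7,5],[8,5],[9,0],[11,5],[12,1],[15,5],[15,6],[15,7],[16,1],[20,5],[20,7],[21,1],[23,2],[23,5],[24,1],[27,5],[27,6],[27,7],[28,0],[31,2],[31,5],[32,0],[34,5],[35,5],[36,1],[38,2],[38,5],[39,5],[40,1],[41,5],[42,0],[45,3],[47,2],[47,5],[48,1],[49,5],[50,1]]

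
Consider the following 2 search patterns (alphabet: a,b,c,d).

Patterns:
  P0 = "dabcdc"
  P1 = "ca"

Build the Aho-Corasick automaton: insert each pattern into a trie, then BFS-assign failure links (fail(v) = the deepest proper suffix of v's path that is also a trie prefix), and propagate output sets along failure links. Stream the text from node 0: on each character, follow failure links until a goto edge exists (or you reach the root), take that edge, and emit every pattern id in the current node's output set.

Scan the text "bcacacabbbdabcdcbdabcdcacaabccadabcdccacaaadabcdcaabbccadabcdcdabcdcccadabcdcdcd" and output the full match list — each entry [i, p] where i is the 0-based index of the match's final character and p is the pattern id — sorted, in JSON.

Build automaton:
Trie (insert patterns):
  n0 'ε': c→7 d→1
  n1 'd': a→2
  n2 'da': b→3
  n3 'dab': c→4
  n4 'dabc': d→5
  n5 'dabcd': c→6
  n6 'dabcdc': ·  ←P0
  n7 'c': a→8
  n8 'ca': ·  ←P1

Failure links (BFS by depth):
  n1('d'): parent n0 fail=0; on 'd' 0 → fail=0;  out ∅∪∅=∅
  n7('c'): parent n0 fail=0; on 'c' 0 → fail=0;  out ∅∪∅=∅
  n2('da'): parent n1 fail=0; on 'a' 0 → fail=0;  out ∅∪∅=∅
  n8('ca'): parent n7 fail=0; on 'a' 0 → fail=0;  out {1}∪∅={1}
  n3('dab'): parent n2 fail=0; on 'b' 0 → fail=0;  out ∅∪∅=∅
  n4('dabc'): parent n3 fail=0; on 'c' 0 → fail=7;  out ∅∪∅=∅
  n5('dabcd'): parent n4 fail=7; on 'd' 7→0 → fail=1;  out ∅∪∅=∅
  n6('dabcdc'): parent n5 fail=1; on 'c' 1→0 → fail=7;  out {0}∪∅={0}

Run:
i=0 'b': node 0→0
i=1 'c': node 0→7
i=2 'a': node 7→8  emit P1@[1:2]
i=3 'c': node 8→7 (fail-walked)
i=4 'a': node 7→8  emit P1@[3:4]
i=5 'c': node 8→7 (fail-walked)
i=6 'a': node 7→8  emit P1@[5:6]
i=7 'b': node 8→0 (fail-walked)
i=8 'b': node 0→0
i=9 'b': node 0→0
i=10 'd': node 0→1
i=11 'a': node 1→2
i=12 'b': node 2→3
i=13 'c': node 3→4
i=14 'd': node 4→5
i=15 'c': node 5→6  emit P0@[10:15]
i=16 'b': node 6→0 (fail-walked)
i=17 'd': node 0→1
i=18 'a': node 1→2
i=19 'b': node 2→3
i=20 'c': node 3→4
i=21 'd': node 4→5
i=22 'c': node 5→6  emit P0@[17:22]
i=23 'a': node 6→8 (fail-walked)  emit P1@[22:23]
i=24 'c': node 8→7 (fail-walked)
i=25 'a': node 7→8  emit P1@[24:25]
i=26 'a': node 8→0 (fail-walked)
i=27 'b': node 0→0
i=28 'c': node 0→7
i=29 'c': node 7→7 (fail-walked)
i=30 'a': node 7→8  emit P1@[29:30]
i=31 'd': node 8→1 (fail-walked)
i=32 'a': node 1→2
i=33 'b': node 2→3
i=34 'c': node 3→4
i=35 'd': node 4→5
i=36 'c': node 5→6  emit P0@[31:36]
i=37 'c': node 6→7 (fail-walked)
i=38 'a': node 7→8  emit P1@[37:38]
i=39 'c': node 8→7 (fail-walked)
i=40 'a': node 7→8  emit P1@[39:40]
i=41 'a': node 8→0 (fail-walked)
i=42 'a': node 0→0
i=43 'd': node 0→1
i=44 'a': node 1→2
i=45 'b': node 2→3
i=46 'c': node 3→4
i=47 'd': node 4→5
i=48 'c': node 5→6  emit P0@[43:48]
i=49 'a': node 6→8 (fail-walked)  emit P1@[48:49]
i=50 'a': node 8→0 (fail-walked)
i=51 'b': node 0→0
i=52 'b': node 0→0
i=53 'c': node 0→7
i=54 'c': node 7→7 (fail-walked)
i=55 'a': node 7→8  emit P1@[54:55]
i=56 'd': node 8→1 (fail-walked)
i=57 'a': node 1→2
i=58 'b': node 2→3
i=59 'c': node 3→4
i=60 'd': node 4→5
i=61 'c': node 5→6  emit P0@[56:61]
i=62 'd': node 6→1 (fail-walked)
i=63 'a': node 1→2
i=64 'b': node 2→3
i=65 'c': node 3→4
i=66 'd': node 4→5
i=67 'c': node 5→6  emit P0@[62:67]
i=68 'c': node 6→7 (fail-walked)
i=69 'c': node 7→7 (fail-walked)
i=70 'a': node 7→8  emit P1@[69:70]
i=71 'd': node 8→1 (fail-walked)
i=72 'a': node 1→2
i=73 'b': node 2→3
i=74 'c': node 3→4
i=75 'd': node 4→5
i=76 'c': node 5→6  emit P0@[71:76]
i=77 'd': node 6→1 (fail-walked)
i=78 'c': node 1→7 (fail-walked)
i=79 'd': node 7→1 (fail-walked)

All matches (sorted): [[2,1],[4,1],[6,1],[15,0],[22,0],[23,1],[25,1],[30,1],[36,0],[38,1],[40,1],[48,0],[49,1],[55,1],[61,0],[67,0],[70,1],[76,0]]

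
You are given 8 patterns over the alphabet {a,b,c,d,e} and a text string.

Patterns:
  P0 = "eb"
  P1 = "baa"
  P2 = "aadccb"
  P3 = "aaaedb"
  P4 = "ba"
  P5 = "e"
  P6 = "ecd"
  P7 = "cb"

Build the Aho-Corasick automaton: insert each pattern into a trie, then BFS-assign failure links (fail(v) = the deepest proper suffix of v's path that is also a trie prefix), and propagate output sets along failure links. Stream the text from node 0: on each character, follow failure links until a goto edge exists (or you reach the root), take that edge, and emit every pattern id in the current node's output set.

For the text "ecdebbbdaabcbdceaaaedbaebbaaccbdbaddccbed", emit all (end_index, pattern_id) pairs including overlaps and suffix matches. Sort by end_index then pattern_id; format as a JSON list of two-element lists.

Construct AC machine:
Trie (insert patterns):
  0='ε' goto a→6 b→3 c→18 e→1
  1='e' goto b→2 c→16  ←P5
  2='eb' goto ·  ←P0
  3='b' goto a→4
  4='ba' goto a→5  ←P4
  5='baa' goto ·  ←P1
  6='a' goto a→7
  7='aa' goto a→12 d→8
  8='aad' goto c→9
  9='aadc' goto c→10
  10='aadcc' goto b→11
  11='aadccb' goto ·  ←P2
  12='aaa' goto e→13
  13='aaae' goto d→14
  14='aaaed' goto b→15
  15='aaaedb' goto ·  ←P3
  16='ec' goto d→17
  17='ecd' goto ·  ←P6
  18='c' goto b→19
  19='cb' goto ·  ←P7

Failure links (BFS by depth):
  fail(1) 'e': from fail(0)=0 chase 'e': 0 ⇒ 0;  out={5}∪out(0)={5}
  fail(3) 'b': from fail(0)=0 chase 'b': 0 ⇒ 0;  out=∅∪out(0)=∅
  fail(6) 'a': from fail(0)=0 chase 'a': 0 ⇒ 0;  out=∅∪out(0)=∅
  fail(18) 'c': from fail(0)=0 chase 'c': 0 ⇒ 0;  out=∅∪out(0)=∅
  fail(2) 'eb': from fail(1)=0 chase 'b': 0 ⇒ 3;  out={0}∪out(3)={0}
  fail(4) 'ba': from fail(3)=0 chase 'a': 0 ⇒ 6;  out={4}∪out(6)={4}
  fail(7) 'aa': from fail(6)=0 chase 'a': 0 ⇒ 6;  out=∅∪out(6)=∅
  fail(16) 'ec': from fail(1)=0 chase 'c': 0 ⇒ 18;  out=∅∪out(18)=∅
  fail(19) 'cb': from fail(18)=0 chase 'b': 0 ⇒ 3;  out={7}∪out(3)={7}
  fail(5) 'baa': from fail(4)=6 chase 'a': 6 ⇒ 7;  out={1}∪out(7)={1}
  fail(8) 'aad': from fail(7)=6 chase 'd': 6→0 ⇒ 0;  out=∅∪out(0)=∅
  fail(12) 'aaa': from fail(7)=6 chase 'a': 6 ⇒ 7;  out=∅∪out(7)=∅
  fail(17) 'ecd': from fail(16)=18 chase 'd': 18→0 ⇒ 0;  out={6}∪out(0)={6}
  fail(9) 'aadc': from fail(8)=0 chase 'c': 0 ⇒ 18;  out=∅∪out(18)=∅
  fail(13) 'aaae': from fail(12)=7 chase 'e': 7→6→0 ⇒ 1;  out=∅∪out(1)={5}
  fail(10) 'aadcc': from fail(9)=18 chase 'c': 18→0 ⇒ 18;  out=∅∪out(18)=∅
  fail(14) 'aaaed': from fail(13)=1 chase 'd': 1→0 ⇒ 0;  out=∅∪out(0)=∅
  fail(11) 'aadccb': from fail(10)=18 chase 'b': 18 ⇒ 19;  out={2}∪out(19)={2,7}
  fail(15) 'aaaedb': from fail(14)=0 chase 'b': 0 ⇒ 3;  out={3}∪out(3)={3}

Text stream:
[0] read 'e'  n0⇒n1  ** P5@[0:0]
[1] read 'c'  n1⇒n16
[2] read 'd'  n16⇒n17  ** P6@[0:2]
[3] read 'e'  n17⇒n1 (fail-walked)  ** P5@[3:3]
[4] read 'b'  n1⇒n2  ** P0@[3:4]
[5] read 'b'  n2⇒n3 (fail-walked)
[6] read 'b'  n3⇒n3 (fail-walked)
[7] read 'd'  n3⇒n0 (fail-walked)
[8] read 'a'  n0⇒n6
[9] read 'a'  n6⇒n7
[10] read 'b'  n7⇒n3 (fail-walked)
[11] read 'c'  n3⇒n18 (fail-walked)
[12] read 'b'  n18⇒n19  ** P7@[11:12]
[13] read 'd'  n19⇒n0 (fail-walked)
[14] read 'c'  n0⇒n18
[15] read 'e'  n18⇒n1 (fail-walked)  ** P5@[15:15]
[16] read 'a'  n1⇒n6 (fail-walked)
[17] read 'a'  n6⇒n7
[18] read 'a'  n7⇒n12
[19] read 'e'  n12⇒n13  ** P5@[19:19]
[20] read 'd'  n13⇒n14
[21] read 'b'  n14⇒n15  ** P3@[16:21]
[22] read 'a'  n15⇒n4 (fail-walked)  ** P4@[21:22]
[23] read 'e'  n4⇒n1 (fail-walked)  ** P5@[23:23]
[24] read 'b'  n1⇒n2  ** P0@[23:24]
[25] read 'b'  n2⇒n3 (fail-walked)
[26] read 'a'  n3⇒n4  ** P4@[25:26]
[27] read 'a'  n4⇒n5  ** P1@[25:27]
[28] read 'c'  n5⇒n18 (fail-walked)
[29] read 'c'  n18⇒n18 (fail-walked)
[30] read 'b'  n18⇒n19  ** P7@[29:30]
[31] read 'd'  n19⇒n0 (fail-walked)
[32] read 'b'  n0⇒n3
[33] read 'a'  n3⇒n4  ** P4@[32:33]
[34] read 'd'  n4⇒n0 (fail-walked)
[35] read 'd'  n0⇒n0
[36] read 'c'  n0⇒n18
[37] read 'c'  n18⇒n18 (fail-walked)
[38] read 'b'  n18⇒n19  ** P7@[37:38]
[39] read 'e'  n19⇒n1 (fail-walked)  ** P5@[39:39]
[40] read 'd'  n1⇒n0 (fail-walked)

Matches: [[0,5],[2,6],[3,5],[4,0],[12,7],[15,5],[19,5],[21,3],[22,4],[23,5],[24,0],[26,4],[27,1],[30,7],[33,4],[38,7],[39,5]]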